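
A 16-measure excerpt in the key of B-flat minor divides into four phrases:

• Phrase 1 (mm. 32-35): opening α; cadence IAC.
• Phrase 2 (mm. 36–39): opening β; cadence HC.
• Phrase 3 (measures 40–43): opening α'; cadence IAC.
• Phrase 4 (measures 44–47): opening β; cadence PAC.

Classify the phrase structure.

Four phrases in two halves: the first half (bars 32–39) ends with a half cadence, the second (bars 40–47) with a perfect authentic cadence — a large antecedent–consequent pair, i.e. a double period.
Phrase 3 begins with the same material as phrase 1, making it parallel.

parallel double period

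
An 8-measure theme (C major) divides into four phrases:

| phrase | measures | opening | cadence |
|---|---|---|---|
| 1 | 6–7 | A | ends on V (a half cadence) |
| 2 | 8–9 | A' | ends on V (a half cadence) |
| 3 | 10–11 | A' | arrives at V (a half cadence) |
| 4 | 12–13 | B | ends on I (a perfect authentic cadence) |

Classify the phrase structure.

parallel double period

Four phrases in two halves: the first half (mm. 6-9) ends with a half cadence, the second (measures 10–13) with a perfect authentic cadence — a large antecedent–consequent pair, i.e. a double period.
Phrase 3 begins with the same material as phrase 1, making it parallel.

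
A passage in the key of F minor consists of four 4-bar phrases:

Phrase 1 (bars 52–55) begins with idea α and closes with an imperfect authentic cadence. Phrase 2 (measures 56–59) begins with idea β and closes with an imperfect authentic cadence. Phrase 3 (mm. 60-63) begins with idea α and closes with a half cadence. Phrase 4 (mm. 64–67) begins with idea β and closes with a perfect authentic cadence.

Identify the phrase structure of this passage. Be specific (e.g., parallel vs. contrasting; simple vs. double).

Four phrases in two halves: the first half (mm. 52–59) ends with an imperfect authentic cadence, the second (mm. 60–67) with a perfect authentic cadence — a large antecedent–consequent pair, i.e. a double period.
Phrase 3 begins with the same material as phrase 1, making it parallel.

parallel double period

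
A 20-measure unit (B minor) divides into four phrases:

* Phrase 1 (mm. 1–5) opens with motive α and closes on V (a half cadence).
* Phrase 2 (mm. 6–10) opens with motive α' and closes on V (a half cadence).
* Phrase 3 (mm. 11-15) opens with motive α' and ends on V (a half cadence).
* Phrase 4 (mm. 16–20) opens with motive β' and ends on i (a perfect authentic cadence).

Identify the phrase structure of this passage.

parallel double period

Four phrases in two halves: the first half (bars 1-10) ends with a half cadence, the second (mm. 11–20) with a perfect authentic cadence — a large antecedent–consequent pair, i.e. a double period.
Phrase 3 begins with the same material as phrase 1, making it parallel.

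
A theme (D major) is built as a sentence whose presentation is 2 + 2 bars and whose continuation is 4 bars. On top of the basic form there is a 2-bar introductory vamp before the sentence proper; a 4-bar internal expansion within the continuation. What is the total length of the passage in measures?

Basic sentence: 2 + 2 + 4 = 8 bars.
8 (basic form) + 2 (introduction) + 4 (internal expansion) = 14.

14 measures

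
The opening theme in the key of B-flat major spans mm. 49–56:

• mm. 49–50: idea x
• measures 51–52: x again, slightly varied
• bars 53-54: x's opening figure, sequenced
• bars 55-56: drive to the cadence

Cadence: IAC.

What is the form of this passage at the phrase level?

Basic idea (measures 49–50) + its repetition (bars 51–52) form the presentation; fragmentation and cadence (mm. 53–56) form the continuation — the 8-bar whole is a sentence.

sentence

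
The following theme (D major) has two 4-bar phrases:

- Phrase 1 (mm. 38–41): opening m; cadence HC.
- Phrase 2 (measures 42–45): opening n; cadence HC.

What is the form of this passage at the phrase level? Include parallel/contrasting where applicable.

The second phrase closes with a half cadence, which is not stronger than the first phrase's half cadence; without a weak→strong cadential pair there is no antecedent–consequent relationship, so this is a phrase group rather than a period.

phrase group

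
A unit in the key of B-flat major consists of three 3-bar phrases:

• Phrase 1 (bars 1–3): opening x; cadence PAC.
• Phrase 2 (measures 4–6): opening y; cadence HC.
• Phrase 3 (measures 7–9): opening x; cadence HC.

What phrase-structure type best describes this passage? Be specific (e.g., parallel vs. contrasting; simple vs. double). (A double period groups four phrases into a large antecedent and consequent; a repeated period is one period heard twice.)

The final phrase closes with a half cadence, which is not stronger than the preceding half cadence; the 3 phrases lack an overall antecedent–consequent design and so form a phrase group.

phrase group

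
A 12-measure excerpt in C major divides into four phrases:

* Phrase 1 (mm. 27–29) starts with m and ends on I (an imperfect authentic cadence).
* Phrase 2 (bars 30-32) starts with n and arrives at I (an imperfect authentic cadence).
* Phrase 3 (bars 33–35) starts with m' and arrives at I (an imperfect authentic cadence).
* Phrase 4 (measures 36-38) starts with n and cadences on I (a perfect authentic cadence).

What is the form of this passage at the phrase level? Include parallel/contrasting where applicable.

Four phrases in two halves: the first half (bars 27-32) ends with an imperfect authentic cadence, the second (measures 33-38) with a perfect authentic cadence — a large antecedent–consequent pair, i.e. a double period.
Phrase 3 begins with the same material as phrase 1, making it parallel.

parallel double period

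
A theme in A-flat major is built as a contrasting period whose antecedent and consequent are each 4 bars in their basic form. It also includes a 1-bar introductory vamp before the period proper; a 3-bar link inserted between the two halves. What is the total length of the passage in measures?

12 measures

Basic contrasting period: 4 + 4 = 8 bars.
8 (basic form) + 1 (introduction) + 3 (link) = 12.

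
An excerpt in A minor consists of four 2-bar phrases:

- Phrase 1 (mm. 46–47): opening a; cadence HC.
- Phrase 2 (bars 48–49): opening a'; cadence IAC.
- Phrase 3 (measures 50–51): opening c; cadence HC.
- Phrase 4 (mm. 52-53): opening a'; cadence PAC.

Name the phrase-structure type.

Four phrases in two halves: the first half (mm. 46–49) ends with an imperfect authentic cadence, the second (mm. 50-53) with a perfect authentic cadence — a large antecedent–consequent pair, i.e. a double period.
Phrase 3 begins with different material from phrase 1, making it contrasting.

contrasting double period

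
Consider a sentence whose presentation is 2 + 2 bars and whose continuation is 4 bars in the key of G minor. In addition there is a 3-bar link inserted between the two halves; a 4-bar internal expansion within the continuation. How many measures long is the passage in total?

Basic sentence: 2 + 2 + 4 = 8 bars.
8 (basic form) + 3 (link) + 4 (internal expansion) = 15.

15 measures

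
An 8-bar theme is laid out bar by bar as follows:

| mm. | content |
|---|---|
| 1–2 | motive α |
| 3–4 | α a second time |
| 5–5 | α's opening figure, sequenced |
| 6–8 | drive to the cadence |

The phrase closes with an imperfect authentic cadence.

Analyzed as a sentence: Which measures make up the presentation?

measures 1–4

The presentation of a sentence is the basic idea (measures 1–2) plus its repetition (bars 3–4); the presentation is therefore measures 1–4.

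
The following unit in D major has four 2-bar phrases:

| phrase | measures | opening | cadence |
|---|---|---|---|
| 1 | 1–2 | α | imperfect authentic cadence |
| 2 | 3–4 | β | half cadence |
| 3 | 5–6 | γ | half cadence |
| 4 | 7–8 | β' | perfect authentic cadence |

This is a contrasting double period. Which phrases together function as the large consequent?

In a double period the first pair of phrases (ending half cadence) is the large antecedent and the second pair (ending perfect authentic cadence) is the large consequent; the consequent is phrases 3 and 4.

phrases 3 and 4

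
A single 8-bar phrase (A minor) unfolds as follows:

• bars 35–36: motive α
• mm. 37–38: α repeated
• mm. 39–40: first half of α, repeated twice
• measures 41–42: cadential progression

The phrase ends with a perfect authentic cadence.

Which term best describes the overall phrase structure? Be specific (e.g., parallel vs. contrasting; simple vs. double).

Basic idea (bars 35-36) + its repetition (measures 37–38) form the presentation; fragmentation and cadence (mm. 39–42) form the continuation — the 8-bar whole is a sentence.

sentence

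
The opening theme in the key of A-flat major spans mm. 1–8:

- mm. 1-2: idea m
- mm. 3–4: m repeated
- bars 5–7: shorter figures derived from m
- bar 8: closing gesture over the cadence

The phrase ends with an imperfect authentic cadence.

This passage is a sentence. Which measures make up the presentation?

The presentation of a sentence is the basic idea (mm. 1-2) plus its repetition (mm. 3–4); the presentation is therefore measures 1–4.

measures 1–4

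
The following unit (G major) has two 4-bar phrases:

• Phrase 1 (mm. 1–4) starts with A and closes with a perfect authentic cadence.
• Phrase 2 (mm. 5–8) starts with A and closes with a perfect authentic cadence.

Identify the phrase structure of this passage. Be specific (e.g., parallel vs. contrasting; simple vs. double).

Both phrases have the same opening (A) and the same cadence (perfect authentic cadence): the second is a restatement, not a consequent, so this is a repeated phrase rather than a period.

repeated phrase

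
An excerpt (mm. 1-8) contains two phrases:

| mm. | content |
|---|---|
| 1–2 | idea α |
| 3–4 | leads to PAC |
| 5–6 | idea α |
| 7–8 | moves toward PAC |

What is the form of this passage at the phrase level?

Both phrases have the same opening (α) and the same cadence (perfect authentic cadence): the second is a restatement, not a consequent, so this is a repeated phrase rather than a period.

repeated phrase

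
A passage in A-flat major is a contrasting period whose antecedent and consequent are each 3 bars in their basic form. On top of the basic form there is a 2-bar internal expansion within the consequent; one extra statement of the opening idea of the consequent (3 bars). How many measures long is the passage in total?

11 measures

Basic contrasting period: 3 + 3 = 6 bars.
6 (basic form) + 2 (internal expansion) + 3 (extra statement) = 11.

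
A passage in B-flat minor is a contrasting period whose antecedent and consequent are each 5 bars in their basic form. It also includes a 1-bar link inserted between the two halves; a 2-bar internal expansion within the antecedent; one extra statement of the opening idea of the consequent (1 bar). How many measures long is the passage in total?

14 measures

Basic contrasting period: 5 + 5 = 10 bars.
10 (basic form) + 1 (link) + 2 (internal expansion) + 1 (extra statement) = 14.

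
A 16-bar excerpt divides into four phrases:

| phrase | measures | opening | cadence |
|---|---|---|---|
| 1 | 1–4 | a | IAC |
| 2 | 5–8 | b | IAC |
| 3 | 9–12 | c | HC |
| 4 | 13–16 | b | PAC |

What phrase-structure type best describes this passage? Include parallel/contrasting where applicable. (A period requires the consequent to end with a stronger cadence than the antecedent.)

contrasting double period

Four phrases in two halves: the first half (mm. 1–8) ends with an imperfect authentic cadence, the second (measures 9-16) with a perfect authentic cadence — a large antecedent–consequent pair, i.e. a double period.
Phrase 3 begins with different material from phrase 1, making it contrasting.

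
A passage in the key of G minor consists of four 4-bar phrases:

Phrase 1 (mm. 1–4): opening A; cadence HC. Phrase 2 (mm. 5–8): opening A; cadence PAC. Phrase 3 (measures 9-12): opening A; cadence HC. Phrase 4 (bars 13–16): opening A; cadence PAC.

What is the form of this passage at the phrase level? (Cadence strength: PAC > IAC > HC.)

The cadence pattern HC–PAC–HC–PAC is weak–strong twice, and phrases 3–4 restate phrases 1–2: a period heard twice, not a double period (which would end weakly at phrase 2).

repeated period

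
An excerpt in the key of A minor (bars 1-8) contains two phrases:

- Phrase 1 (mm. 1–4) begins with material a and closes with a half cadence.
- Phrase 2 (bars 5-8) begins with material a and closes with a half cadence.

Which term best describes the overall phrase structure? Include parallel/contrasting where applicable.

Both phrases have the same opening (a) and the same cadence (half cadence): the second is a restatement, not a consequent, so this is a repeated phrase rather than a period.

repeated phrase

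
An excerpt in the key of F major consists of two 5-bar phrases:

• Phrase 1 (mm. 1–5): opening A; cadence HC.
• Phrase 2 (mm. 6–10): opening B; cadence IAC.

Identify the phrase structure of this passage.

Phrase 1 ends with a half cadence (weaker) and phrase 2 with an imperfect authentic cadence (stronger): antecedent + consequent = a period.
The two phrases open with different material (A / B), so the period is contrasting.

contrasting period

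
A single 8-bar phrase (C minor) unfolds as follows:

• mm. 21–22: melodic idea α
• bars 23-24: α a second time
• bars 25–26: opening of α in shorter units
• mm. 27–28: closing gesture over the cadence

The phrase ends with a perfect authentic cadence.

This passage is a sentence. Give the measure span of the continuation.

After the presentation (measures 21–24), the continuation covers the fragmentation through the cadence: bars 25–28.

measures 25–28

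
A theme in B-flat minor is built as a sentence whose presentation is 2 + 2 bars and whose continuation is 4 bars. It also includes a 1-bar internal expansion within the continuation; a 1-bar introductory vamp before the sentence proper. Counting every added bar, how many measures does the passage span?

Basic sentence: 2 + 2 + 4 = 8 bars.
8 (basic form) + 1 (internal expansion) + 1 (introduction) = 10.

10 measures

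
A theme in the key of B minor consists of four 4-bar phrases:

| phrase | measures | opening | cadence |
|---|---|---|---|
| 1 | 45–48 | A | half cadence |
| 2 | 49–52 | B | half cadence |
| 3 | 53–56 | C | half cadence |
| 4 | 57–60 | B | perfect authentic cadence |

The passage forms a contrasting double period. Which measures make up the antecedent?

In a double period the four phrases pair into a large antecedent (phrases 1–2, ending half cadence) and a large consequent (phrases 3–4, ending perfect authentic cadence). The antecedent spans measures 45–52.

measures 45–52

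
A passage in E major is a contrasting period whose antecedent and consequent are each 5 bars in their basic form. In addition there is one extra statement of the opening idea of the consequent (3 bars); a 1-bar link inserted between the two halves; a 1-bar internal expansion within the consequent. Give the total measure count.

15 measures

Basic contrasting period: 5 + 5 = 10 bars.
10 (basic form) + 3 (extra statement) + 1 (link) + 1 (internal expansion) = 15.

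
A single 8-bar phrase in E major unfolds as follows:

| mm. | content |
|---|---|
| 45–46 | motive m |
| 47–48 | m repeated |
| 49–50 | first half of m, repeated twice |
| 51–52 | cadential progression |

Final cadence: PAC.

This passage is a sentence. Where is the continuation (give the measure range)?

After the presentation (mm. 45-48), the continuation covers the fragmentation through the cadence: bars 49–52.

measures 49–52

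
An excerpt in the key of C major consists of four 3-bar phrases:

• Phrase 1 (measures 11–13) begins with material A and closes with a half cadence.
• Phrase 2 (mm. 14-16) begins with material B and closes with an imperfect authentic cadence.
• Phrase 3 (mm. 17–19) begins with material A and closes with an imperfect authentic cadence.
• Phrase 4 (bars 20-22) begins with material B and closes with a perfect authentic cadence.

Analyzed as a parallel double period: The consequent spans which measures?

measures 17–22

In a double period the four phrases pair into a large antecedent (phrases 1–2, ending imperfect authentic cadence) and a large consequent (phrases 3–4, ending perfect authentic cadence). The consequent spans mm. 17–22.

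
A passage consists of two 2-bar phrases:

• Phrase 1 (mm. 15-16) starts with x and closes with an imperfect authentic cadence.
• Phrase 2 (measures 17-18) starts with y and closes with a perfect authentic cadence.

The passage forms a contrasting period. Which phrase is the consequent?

phrase 2

The phrase ending with the weaker cadence (imperfect authentic cadence) is the antecedent; the one ending more conclusively (perfect authentic cadence) is the consequent. The consequent is phrase 2.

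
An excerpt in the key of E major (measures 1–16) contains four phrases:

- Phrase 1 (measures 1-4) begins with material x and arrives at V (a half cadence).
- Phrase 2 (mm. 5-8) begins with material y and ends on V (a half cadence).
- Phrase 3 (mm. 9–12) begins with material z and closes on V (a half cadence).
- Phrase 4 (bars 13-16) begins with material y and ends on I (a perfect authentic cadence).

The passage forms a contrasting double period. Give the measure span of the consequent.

In a double period the first pair of phrases (ending half cadence) is the large antecedent and the second pair (ending perfect authentic cadence) is the large consequent; the consequent is measures 9–16.

measures 9–16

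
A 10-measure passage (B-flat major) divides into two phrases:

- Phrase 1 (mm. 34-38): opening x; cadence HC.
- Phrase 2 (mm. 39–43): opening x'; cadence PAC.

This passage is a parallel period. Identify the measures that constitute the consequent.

The antecedent is the phrase ending with the weaker cadence (half cadence, phrase 1) and the consequent the one ending more conclusively (perfect authentic cadence, phrase 2); the consequent is measures 39-43.

measures 39–43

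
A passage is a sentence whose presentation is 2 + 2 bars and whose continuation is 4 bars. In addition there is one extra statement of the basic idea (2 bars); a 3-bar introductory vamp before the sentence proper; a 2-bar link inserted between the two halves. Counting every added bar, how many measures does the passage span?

15 measures

Basic sentence: 2 + 2 + 4 = 8 bars.
8 (basic form) + 2 (extra statement) + 3 (introduction) + 2 (link) = 15.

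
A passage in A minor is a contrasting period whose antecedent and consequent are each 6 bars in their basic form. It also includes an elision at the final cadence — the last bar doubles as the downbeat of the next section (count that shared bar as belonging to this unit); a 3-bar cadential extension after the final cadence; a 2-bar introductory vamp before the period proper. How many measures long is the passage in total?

Basic contrasting period: 6 + 6 = 12 bars.
12 (basic form) + 3 (cadential extension) + 2 (introduction) = 17.
The elision shares a bar with the next section but does not change this unit's count.

17 measures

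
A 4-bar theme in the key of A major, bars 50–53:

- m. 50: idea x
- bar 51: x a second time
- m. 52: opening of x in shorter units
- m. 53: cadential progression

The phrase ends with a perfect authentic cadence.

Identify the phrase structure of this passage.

Basic idea (m. 50) + its repetition (measure 51) form the presentation; fragmentation and cadence (mm. 52–53) form the continuation — the 4-bar whole is a sentence.

sentence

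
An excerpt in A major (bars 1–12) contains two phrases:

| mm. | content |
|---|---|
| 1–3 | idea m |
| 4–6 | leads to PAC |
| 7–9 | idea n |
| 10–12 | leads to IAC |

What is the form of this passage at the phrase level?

The second phrase closes with an imperfect authentic cadence, which is not stronger than the first phrase's perfect authentic cadence; without a weak→strong cadential pair there is no antecedent–consequent relationship, so this is a phrase group rather than a period.

phrase group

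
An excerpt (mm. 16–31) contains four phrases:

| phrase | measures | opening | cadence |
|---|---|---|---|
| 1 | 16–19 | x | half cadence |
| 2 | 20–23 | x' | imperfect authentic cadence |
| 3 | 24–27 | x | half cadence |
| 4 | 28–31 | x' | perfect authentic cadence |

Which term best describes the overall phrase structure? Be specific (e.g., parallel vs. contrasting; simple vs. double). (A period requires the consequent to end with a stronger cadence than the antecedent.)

Four phrases in two halves: the first half (measures 16–23) ends with an imperfect authentic cadence, the second (mm. 24–31) with a perfect authentic cadence — a large antecedent–consequent pair, i.e. a double period.
Phrase 3 begins with the same material as phrase 1, making it parallel.

parallel double period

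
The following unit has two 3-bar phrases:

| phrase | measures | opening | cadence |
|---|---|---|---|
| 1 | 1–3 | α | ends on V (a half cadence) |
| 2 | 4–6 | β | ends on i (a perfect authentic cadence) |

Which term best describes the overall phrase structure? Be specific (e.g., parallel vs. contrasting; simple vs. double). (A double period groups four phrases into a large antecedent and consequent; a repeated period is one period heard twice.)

Phrase 1 ends with a half cadence (weaker) and phrase 2 with a perfect authentic cadence (stronger): antecedent + consequent = a period.
The two phrases open with different material (α / β), so the period is contrasting.

contrasting period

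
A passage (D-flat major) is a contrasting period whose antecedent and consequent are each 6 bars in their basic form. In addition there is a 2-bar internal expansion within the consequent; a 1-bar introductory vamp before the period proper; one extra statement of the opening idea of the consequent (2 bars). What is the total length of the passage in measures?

17 measures

Basic contrasting period: 6 + 6 = 12 bars.
12 (basic form) + 2 (internal expansion) + 1 (introduction) + 2 (extra statement) = 17.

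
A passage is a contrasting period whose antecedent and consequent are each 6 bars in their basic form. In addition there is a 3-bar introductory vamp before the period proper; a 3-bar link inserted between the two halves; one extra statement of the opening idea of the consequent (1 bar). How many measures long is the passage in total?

Basic contrasting period: 6 + 6 = 12 bars.
12 (basic form) + 3 (introduction) + 3 (link) + 1 (extra statement) = 19.

19 measures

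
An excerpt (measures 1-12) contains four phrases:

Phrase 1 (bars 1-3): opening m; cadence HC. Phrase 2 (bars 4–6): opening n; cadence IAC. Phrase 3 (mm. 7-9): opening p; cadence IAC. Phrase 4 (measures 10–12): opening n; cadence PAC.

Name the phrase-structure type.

Four phrases in two halves: the first half (mm. 1–6) ends with an imperfect authentic cadence, the second (measures 7-12) with a perfect authentic cadence — a large antecedent–consequent pair, i.e. a double period.
Phrase 3 begins with different material from phrase 1, making it contrasting.

contrasting double period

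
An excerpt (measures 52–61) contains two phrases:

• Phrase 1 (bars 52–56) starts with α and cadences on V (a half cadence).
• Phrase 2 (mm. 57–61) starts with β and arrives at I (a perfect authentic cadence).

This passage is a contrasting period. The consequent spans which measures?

measures 57–61

The antecedent is the phrase ending with the weaker cadence (half cadence, phrase 1) and the consequent the one ending more conclusively (perfect authentic cadence, phrase 2); the consequent is mm. 57-61.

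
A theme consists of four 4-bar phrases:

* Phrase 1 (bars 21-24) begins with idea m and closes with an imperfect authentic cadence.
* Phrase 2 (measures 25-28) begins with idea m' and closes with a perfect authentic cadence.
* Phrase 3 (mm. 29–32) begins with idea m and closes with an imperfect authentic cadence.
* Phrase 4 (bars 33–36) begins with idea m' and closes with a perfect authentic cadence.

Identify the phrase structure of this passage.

The cadence pattern IAC–PAC–IAC–PAC is weak–strong twice, and phrases 3–4 restate phrases 1–2: a period heard twice, not a double period (which would end weakly at phrase 2).

repeated period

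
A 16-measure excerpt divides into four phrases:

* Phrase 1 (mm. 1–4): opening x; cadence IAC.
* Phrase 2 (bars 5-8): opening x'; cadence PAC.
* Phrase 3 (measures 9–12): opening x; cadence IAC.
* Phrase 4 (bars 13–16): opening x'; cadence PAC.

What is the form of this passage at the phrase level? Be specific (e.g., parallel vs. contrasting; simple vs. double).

The cadence pattern IAC–PAC–IAC–PAC is weak–strong twice, and phrases 3–4 restate phrases 1–2: a period heard twice, not a double period (which would end weakly at phrase 2).

repeated period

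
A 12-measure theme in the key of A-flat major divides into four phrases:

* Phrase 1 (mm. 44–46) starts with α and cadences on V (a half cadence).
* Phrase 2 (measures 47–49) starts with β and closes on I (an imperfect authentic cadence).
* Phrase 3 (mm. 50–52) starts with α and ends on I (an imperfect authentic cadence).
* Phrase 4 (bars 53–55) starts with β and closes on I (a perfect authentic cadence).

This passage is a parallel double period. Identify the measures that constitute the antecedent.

In a double period the four phrases pair into a large antecedent (phrases 1–2, ending imperfect authentic cadence) and a large consequent (phrases 3–4, ending perfect authentic cadence). The antecedent spans measures 44–49.

measures 44–49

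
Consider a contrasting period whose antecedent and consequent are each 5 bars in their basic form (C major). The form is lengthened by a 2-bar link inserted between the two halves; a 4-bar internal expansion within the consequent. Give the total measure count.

16 measures

Basic contrasting period: 5 + 5 = 10 bars.
10 (basic form) + 2 (link) + 4 (internal expansion) = 16.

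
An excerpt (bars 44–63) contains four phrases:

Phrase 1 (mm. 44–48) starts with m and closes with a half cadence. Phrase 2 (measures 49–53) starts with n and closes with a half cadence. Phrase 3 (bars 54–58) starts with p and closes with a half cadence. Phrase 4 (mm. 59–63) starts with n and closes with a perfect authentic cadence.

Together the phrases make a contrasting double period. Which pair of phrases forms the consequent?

phrases 3 and 4

In a double period the first pair of phrases (ending half cadence) is the large antecedent and the second pair (ending perfect authentic cadence) is the large consequent; the consequent is phrases 3 and 4.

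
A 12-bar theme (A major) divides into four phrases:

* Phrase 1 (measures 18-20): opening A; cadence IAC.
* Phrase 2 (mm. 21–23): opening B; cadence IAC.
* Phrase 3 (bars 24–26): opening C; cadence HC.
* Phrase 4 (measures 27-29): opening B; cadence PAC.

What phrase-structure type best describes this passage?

contrasting double period

Four phrases in two halves: the first half (mm. 18–23) ends with an imperfect authentic cadence, the second (mm. 24–29) with a perfect authentic cadence — a large antecedent–consequent pair, i.e. a double period.
Phrase 3 begins with different material from phrase 1, making it contrasting.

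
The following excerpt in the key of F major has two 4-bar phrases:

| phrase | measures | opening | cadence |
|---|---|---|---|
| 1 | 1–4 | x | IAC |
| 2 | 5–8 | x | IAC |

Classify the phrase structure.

repeated phrase

Both phrases have the same opening (x) and the same cadence (imperfect authentic cadence): the second is a restatement, not a consequent, so this is a repeated phrase rather than a period.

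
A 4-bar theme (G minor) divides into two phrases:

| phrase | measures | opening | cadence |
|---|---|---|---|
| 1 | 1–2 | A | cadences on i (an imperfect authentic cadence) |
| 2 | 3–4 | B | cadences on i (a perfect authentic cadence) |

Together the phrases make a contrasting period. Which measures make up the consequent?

measures 3–4

The phrase ending with the weaker cadence (imperfect authentic cadence) is the antecedent; the one ending more conclusively (perfect authentic cadence) is the consequent. The consequent is measures 3–4.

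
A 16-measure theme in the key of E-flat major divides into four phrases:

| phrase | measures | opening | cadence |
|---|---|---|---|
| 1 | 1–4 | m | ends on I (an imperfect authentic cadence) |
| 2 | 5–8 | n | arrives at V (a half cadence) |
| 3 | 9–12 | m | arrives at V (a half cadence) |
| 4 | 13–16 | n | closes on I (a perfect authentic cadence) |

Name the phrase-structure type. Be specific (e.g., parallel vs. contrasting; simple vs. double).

parallel double period

Four phrases in two halves: the first half (bars 1–8) ends with a half cadence, the second (bars 9–16) with a perfect authentic cadence — a large antecedent–consequent pair, i.e. a double period.
Phrase 3 begins with the same material as phrase 1, making it parallel.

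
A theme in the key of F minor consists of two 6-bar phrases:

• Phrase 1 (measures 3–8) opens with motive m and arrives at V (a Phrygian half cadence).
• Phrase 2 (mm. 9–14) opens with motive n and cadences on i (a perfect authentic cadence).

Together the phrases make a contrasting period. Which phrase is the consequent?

phrase 2

The phrase ending with the weaker cadence (Phrygian half cadence) is the antecedent; the one ending more conclusively (perfect authentic cadence) is the consequent. The consequent is phrase 2.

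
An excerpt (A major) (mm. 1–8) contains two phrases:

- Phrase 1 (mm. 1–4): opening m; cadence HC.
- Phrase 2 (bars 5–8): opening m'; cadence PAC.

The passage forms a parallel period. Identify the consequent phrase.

The phrase ending with the weaker cadence (half cadence) is the antecedent; the one ending more conclusively (perfect authentic cadence) is the consequent. The consequent is phrase 2.

phrase 2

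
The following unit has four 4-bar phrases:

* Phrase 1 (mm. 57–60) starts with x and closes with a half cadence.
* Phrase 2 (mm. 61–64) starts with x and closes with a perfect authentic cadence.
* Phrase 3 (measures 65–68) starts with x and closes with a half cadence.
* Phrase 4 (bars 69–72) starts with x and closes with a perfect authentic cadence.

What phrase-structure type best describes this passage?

The cadence pattern HC–PAC–HC–PAC is weak–strong twice, and phrases 3–4 restate phrases 1–2: a period heard twice, not a double period (which would end weakly at phrase 2).

repeated period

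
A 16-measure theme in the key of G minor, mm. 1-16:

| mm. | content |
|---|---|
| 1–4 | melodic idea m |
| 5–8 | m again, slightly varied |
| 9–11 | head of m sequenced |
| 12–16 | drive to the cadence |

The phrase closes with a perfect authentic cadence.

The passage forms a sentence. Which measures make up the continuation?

After the presentation (mm. 1–8), the continuation covers the fragmentation through the cadence: mm. 9–16.

measures 9–16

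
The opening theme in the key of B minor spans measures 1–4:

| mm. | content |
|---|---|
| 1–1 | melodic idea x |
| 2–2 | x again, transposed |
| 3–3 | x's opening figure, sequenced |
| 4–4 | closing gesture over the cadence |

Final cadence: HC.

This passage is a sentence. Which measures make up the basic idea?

measures 1–1

The presentation of a sentence is the basic idea (m. 1) plus its repetition (measure 2); the basic idea is therefore m. 1.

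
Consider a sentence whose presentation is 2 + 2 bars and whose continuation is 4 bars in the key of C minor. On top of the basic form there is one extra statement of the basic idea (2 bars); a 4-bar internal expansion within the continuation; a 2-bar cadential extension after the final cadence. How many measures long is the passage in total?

16 measures

Basic sentence: 2 + 2 + 4 = 8 bars.
8 (basic form) + 2 (extra statement) + 4 (internal expansion) + 2 (cadential extension) = 16.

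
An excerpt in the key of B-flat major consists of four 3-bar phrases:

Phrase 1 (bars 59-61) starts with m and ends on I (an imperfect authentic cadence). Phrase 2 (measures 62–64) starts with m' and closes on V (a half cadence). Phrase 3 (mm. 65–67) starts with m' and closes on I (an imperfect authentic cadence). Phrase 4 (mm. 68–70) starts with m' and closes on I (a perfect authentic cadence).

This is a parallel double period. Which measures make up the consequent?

In a double period the first pair of phrases (ending half cadence) is the large antecedent and the second pair (ending perfect authentic cadence) is the large consequent; the consequent is measures 65–70.

measures 65–70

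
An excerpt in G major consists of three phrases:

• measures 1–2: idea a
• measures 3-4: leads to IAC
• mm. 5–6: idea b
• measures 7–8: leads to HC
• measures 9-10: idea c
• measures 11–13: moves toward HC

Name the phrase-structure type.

phrase group

The final phrase closes with a half cadence, which is not stronger than the preceding half cadence; the 3 phrases lack an overall antecedent–consequent design and so form a phrase group.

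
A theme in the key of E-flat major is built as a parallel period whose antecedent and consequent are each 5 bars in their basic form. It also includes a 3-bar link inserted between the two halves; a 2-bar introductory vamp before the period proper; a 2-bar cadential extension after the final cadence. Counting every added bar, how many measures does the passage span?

Basic parallel period: 5 + 5 = 10 bars.
10 (basic form) + 3 (link) + 2 (introduction) + 2 (cadential extension) = 17.

17 measures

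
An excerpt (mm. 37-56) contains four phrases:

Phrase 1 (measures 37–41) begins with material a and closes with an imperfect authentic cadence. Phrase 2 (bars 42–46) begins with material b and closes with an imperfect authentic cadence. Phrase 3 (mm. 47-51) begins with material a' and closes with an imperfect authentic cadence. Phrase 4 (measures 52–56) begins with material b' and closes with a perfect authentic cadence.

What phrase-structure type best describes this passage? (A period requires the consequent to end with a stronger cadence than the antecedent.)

parallel double period

Four phrases in two halves: the first half (mm. 37–46) ends with an imperfect authentic cadence, the second (mm. 47–56) with a perfect authentic cadence — a large antecedent–consequent pair, i.e. a double period.
Phrase 3 begins with the same material as phrase 1, making it parallel.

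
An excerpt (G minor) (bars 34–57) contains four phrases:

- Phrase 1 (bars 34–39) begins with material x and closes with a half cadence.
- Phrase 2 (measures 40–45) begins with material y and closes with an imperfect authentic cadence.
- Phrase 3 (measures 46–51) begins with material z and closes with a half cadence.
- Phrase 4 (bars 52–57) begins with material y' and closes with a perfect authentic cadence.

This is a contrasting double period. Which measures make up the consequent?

measures 46–57

In a double period the first pair of phrases (ending imperfect authentic cadence) is the large antecedent and the second pair (ending perfect authentic cadence) is the large consequent; the consequent is measures 46–57.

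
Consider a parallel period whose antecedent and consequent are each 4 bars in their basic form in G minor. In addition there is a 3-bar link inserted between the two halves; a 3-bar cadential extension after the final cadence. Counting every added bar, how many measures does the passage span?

14 measures

Basic parallel period: 4 + 4 = 8 bars.
8 (basic form) + 3 (link) + 3 (cadential extension) = 14.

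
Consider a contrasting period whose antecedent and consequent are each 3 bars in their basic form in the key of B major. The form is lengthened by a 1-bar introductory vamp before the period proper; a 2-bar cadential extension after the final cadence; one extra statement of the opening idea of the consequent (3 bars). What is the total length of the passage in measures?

12 measures

Basic contrasting period: 3 + 3 = 6 bars.
6 (basic form) + 1 (introduction) + 2 (cadential extension) + 3 (extra statement) = 12.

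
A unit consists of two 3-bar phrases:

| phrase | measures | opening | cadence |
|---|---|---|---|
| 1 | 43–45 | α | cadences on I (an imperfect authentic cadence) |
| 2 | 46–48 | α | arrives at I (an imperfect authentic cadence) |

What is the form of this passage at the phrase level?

Both phrases have the same opening (α) and the same cadence (imperfect authentic cadence): the second is a restatement, not a consequent, so this is a repeated phrase rather than a period.

repeated phrase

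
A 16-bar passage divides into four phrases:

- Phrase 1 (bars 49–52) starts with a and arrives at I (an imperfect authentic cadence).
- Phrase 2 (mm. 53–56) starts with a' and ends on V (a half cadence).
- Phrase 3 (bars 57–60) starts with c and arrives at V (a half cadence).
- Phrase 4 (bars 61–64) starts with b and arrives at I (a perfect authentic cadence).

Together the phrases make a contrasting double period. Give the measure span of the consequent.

In a double period the first pair of phrases (ending half cadence) is the large antecedent and the second pair (ending perfect authentic cadence) is the large consequent; the consequent is measures 57–64.

measures 57–64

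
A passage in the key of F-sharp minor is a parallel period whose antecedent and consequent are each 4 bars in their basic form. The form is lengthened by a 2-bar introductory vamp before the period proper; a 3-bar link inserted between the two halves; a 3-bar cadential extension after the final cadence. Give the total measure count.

16 measures

Basic parallel period: 4 + 4 = 8 bars.
8 (basic form) + 2 (introduction) + 3 (link) + 3 (cadential extension) = 16.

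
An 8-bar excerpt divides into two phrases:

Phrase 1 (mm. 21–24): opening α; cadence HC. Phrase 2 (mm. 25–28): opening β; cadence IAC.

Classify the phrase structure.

contrasting period

Phrase 1 ends with a half cadence (weaker) and phrase 2 with an imperfect authentic cadence (stronger): antecedent + consequent = a period.
The two phrases open with different material (α / β), so the period is contrasting.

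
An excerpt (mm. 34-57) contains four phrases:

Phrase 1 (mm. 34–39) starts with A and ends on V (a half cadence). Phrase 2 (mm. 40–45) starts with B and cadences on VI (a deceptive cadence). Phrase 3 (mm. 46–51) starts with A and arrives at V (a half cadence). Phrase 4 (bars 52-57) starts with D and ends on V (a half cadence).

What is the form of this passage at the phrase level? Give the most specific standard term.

Phrase 4 ends with a half cadence, no stronger than phrase 2's deceptive cadence, so the four phrases do not form a double period; nor do phrases 3–4 duplicate 1–2, so it is not a repeated period. With no phrase reaching a conclusive cadence, the passage is a phrase group.

phrase group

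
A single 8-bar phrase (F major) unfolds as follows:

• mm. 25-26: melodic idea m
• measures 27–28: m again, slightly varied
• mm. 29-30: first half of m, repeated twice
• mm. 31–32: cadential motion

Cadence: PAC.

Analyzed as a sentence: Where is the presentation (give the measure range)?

The presentation of a sentence is the basic idea (mm. 25–26) plus its repetition (mm. 27–28); the presentation is therefore bars 25-28.

measures 25–28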